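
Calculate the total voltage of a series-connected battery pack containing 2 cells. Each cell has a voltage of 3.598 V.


V_pack = n * V_cell = 2 * 3.598 = 7.196 V

7.196 V


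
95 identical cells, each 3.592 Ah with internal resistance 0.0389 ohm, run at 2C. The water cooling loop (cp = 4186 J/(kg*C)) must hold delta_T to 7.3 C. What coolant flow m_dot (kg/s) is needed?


Step 1: I = 2 * 3.592 = 7.184 A
Step 2: Q_cell = I^2 * R = 7.184^2 * 0.0389 = 2.0076 W
Step 3: Q_total = 95 * 2.0076 = 190.72 W
Step 4: m_dot = Q_total / (cp * dT) = 190.72 / (4186 * 7.3) = 0.006241 kg/s

0.006241 kg/s


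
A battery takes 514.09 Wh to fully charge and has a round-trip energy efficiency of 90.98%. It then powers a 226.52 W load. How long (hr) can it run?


Step 1: E_discharge = eta/100 * E_charge = 90.98/100 * 514.09 = 467.72 Wh
Step 2: t = E_discharge / P = 467.72 / 226.52 = 2.065 hr

2.065 hr


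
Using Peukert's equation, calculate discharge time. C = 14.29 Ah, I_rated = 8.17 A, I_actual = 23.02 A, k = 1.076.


t_rated = C / I_rated = 14.29 / 8.17 = 1.7491 hr
(I_rated/I)^k = (0.35491)^1.076 = 0.32804
t = t_rated * (I_rated/I)^k = 1.7491 * 0.32804 = 0.5738 hr

0.5738 hr


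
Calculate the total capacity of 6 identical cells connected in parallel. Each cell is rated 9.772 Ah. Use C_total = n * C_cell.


C_total = 6 * 9.772 = 58.632 Ah

58.632 Ah


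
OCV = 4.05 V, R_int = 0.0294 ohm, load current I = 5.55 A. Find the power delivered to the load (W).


Step 1: V_terminal = OCV - I*R = 4.05 - 5.55 * 0.0294 = 3.8868 V
Step 2: P_out = V_terminal * I = 3.8868 * 5.55 = 21.57 W

21.57 W


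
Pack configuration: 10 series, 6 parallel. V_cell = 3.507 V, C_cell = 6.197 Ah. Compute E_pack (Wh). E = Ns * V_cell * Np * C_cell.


V_pack = 10 * 3.507 = 35.07 V
C_pack = 6 * 6.197 = 37.182 Ah
E = V_pack * C_pack = 35.07 * 37.182 = 1304 Wh

1304 Wh


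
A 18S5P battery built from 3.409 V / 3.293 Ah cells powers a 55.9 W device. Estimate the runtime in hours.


Step 1: E_pack = Ns * V_cell * Np * C_cell = 18 * 3.409 * 5 * 3.293 = 1010.3 Wh
Step 2: t = E_pack / P = 1010.3 / 55.9 = 18.07 hr

18.07 hr


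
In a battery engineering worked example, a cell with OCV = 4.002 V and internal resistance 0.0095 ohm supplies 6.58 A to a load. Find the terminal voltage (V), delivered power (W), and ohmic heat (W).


Step 1: V_terminal = OCV - I*R = 4.002 - 6.58 * 0.0095 = 3.9395 V
Step 2: P_out = V_terminal * I = 3.9395 * 6.58 = 25.92 W
Step 3: Q = I^2 * R = 6.58^2 * 0.0095 = 0.4113 W

V=3.9395 V, P=25.92 W, Q=0.4113 W


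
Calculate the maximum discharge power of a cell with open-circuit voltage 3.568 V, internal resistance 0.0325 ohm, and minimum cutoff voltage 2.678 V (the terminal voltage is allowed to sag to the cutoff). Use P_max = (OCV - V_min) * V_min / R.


dV = OCV - V_min = 0.89 V (so I_max = dV / R)
P_max = dV * V_min / R = 0.89 * 2.678 / 0.0325 = 73.34 W

73.34 W


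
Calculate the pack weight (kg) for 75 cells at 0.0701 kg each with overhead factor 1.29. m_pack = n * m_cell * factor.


Cell mass sum = 75 * 0.0701 = 5.2575 kg
With overhead 1.29: m_pack = 5.2575 * 1.29 = 6.782 kg

6.782 kg


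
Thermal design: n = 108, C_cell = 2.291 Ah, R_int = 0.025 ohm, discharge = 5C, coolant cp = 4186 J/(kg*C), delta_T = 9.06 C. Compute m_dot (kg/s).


Step 1: I = 5 * 2.291 = 11.455 A
Step 2: Q_cell = I^2 * R = 11.455^2 * 0.025 = 3.2804 W
Step 3: Q_total = 108 * 3.2804 = 354.28 W
Step 4: m_dot = Q_total / (cp * dT) = 354.28 / (4186 * 9.06) = 0.009342 kg/s

0.009342 kg/s


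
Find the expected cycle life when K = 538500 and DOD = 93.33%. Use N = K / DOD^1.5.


DOD^1.5 = 901.64
N = K / DOD^1.5 = 538500 / 901.64 = 597.2

597.2 cycles


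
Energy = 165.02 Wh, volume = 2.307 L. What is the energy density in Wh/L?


Volumetric ED = 165.02 Wh / 2.307 L = 71.53 Wh/L

71.53 Wh/L


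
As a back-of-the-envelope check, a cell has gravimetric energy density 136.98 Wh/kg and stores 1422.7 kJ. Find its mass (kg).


Convert: E = 1422.7 kJ = 395.19 Wh
m = E / ED = 395.19 / 136.98 = 2.885 kg

2.885 kg


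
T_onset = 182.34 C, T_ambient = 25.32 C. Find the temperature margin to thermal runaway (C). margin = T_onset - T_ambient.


Safety margin = 182.34 C - 25.32 C = 157.02 C

157.02 C


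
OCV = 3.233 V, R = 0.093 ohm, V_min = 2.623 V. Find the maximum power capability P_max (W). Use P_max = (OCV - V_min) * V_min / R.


P_max = (OCV - V_min) * V_min / R = (3.233 - 2.623) * 2.623 / 0.093 = 0.61 * 2.623 / 0.093 = 17.20 W

17.20 W


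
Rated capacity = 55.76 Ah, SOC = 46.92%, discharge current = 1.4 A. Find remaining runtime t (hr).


Step 1: remaining = SOC/100 * C_total = 46.92/100 * 55.76 = 26.163 Ah
Step 2: t = remaining / I = 26.163 / 1.4 = 18.69 hr

18.69 hr


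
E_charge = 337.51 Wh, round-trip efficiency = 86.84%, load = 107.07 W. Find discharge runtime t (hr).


Step 1: E_discharge = eta/100 * E_charge = 86.84/100 * 337.51 = 293.09 Wh
Step 2: t = E_discharge / P = 293.09 / 107.07 = 2.737 hr

2.737 hr


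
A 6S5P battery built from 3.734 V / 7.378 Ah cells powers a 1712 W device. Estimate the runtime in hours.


Step 1: E_pack = Ns * V_cell * Np * C_cell = 6 * 3.734 * 5 * 7.378 = 826.48 Wh
Step 2: t = E_pack / P = 826.48 / 1712 = 0.4828 hr

0.4828 hr


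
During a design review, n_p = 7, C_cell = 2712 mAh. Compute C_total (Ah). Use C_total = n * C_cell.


Convert: C_cell = 2712 mAh = 2.712 Ah
C_total = 7 * 2.712 = 18.984 Ah

18.984 Ah


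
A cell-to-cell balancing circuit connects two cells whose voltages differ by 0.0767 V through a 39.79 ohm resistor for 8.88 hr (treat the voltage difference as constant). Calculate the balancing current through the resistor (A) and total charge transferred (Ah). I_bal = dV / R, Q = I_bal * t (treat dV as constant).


First, Ohm's law: I_bal = 0.0767 V / 39.79 ohm = 0.0019276 A
Then Q = I * t = 0.0019276 A * 8.88 hr = 0.01712 Ah

I=0.0019276 A, Q=0.01712 Ah


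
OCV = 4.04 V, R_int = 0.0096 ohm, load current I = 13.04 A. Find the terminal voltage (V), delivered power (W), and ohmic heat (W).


Step 1: V_terminal = OCV - I*R = 4.04 - 13.04 * 0.0096 = 3.9148 V
Step 2: P_out = V_terminal * I = 3.9148 * 13.04 = 51.05 W
Step 3: Q = I^2 * R = 13.04^2 * 0.0096 = 1.632 W

V=3.9148 V, P=51.05 W, Q=1.632 W


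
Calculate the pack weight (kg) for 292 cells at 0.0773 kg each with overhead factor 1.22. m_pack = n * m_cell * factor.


m_pack = n * m_cell * overhead = 292 * 0.0773 * 1.22 = 27.54 kg

27.54 kg


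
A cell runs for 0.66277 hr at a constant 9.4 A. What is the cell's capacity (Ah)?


C = I * t = 9.4 * 0.66277 = 6.230 Ah

6.230 Ah


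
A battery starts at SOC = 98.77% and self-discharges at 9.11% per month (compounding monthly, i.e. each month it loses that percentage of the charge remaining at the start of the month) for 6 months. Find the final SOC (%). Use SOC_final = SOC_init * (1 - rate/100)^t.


Monthly retention factor = 1 - 9.11/100 = 0.9089
Over 6 months: factor^6 = 0.56376
SOC_final = 98.77 * 0.56376 = 55.68%

55.68%


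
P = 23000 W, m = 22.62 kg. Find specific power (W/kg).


SP = P / m = 23000 / 22.62 = 1017 W/kg

1017 W/kg


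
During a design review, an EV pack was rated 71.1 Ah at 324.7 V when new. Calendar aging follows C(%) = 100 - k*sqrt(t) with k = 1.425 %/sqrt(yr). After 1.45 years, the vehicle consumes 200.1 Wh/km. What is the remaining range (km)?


Step 1: capacity retention = 100 - 1.425 * sqrt(1.45) = 100 - 1.425 * 1.2042 = 98.284%
Step 2: C_now = 71.1 * 98.284/100 = 69.88 Ah
Step 3: E_pack = V * C_now = 324.7 * 69.88 = 22690 Wh
Step 4: range = E_pack / consumption = 22690 / 200.1 = 113.4 km

113.4 km


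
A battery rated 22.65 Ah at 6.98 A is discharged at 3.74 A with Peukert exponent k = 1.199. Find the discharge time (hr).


Step 1: t_rated = C / I_rated = 22.65 / 6.98 = 3.245 hr
Step 2: ratio = 6.98 / 3.74 = 1.8663
Step 3: ratio^k = 1.8663^1.199 = 2.113
Step 4: t = t_rated * ratio^k = 3.245 * 2.113 = 6.857 hr

6.857 hr


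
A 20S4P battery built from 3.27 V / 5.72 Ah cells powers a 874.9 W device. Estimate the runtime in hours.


Step 1: E_pack = Ns * V_cell * Np * C_cell = 20 * 3.27 * 4 * 5.72 = 1496.4 Wh
Step 2: t = E_pack / P = 1496.4 / 874.9 = 1.710 hr

1.710 hr


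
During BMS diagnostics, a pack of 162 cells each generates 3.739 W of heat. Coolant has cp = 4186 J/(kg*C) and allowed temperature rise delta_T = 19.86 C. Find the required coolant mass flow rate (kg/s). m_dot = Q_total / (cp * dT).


Q_total = 162 * 3.739 = 605.72 W
m_dot = Q_total / (cp * dT) = 605.72 / (4186 * 19.86) = 0.007286 kg/s

0.007286 kg/s


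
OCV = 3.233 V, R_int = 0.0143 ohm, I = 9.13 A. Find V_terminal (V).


V = OCV - I*R = 3.233 - 9.13 * 0.0143 = 3.102 V

3.102 V


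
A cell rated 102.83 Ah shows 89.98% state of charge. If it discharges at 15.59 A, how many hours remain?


Step 1: remaining = SOC/100 * C_total = 89.98/100 * 102.83 = 92.526 Ah
Step 2: t = remaining / I = 92.526 / 15.59 = 5.935 hr

5.935 hr


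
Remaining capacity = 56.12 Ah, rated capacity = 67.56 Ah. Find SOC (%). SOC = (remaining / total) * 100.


SOC% = 56.12 / 67.56 * 100 = 83.07%

83.07%


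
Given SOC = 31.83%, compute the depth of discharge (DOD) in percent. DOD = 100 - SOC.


DOD = 100 - SOC = 100 - 31.83 = 68.17%

68.17%


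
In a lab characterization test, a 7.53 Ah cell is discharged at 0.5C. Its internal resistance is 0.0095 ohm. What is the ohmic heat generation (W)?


Step 1: I = C_rate * capacity = 0.5 * 7.53 = 3.765 A
Step 2: Q = I^2 * R = 3.765^2 * 0.0095 = 14.175 * 0.0095 = 0.1347 W

0.1347 W


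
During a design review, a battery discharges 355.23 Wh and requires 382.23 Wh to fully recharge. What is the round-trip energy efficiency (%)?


eta_e = E_dis / E_chg * 100 = 355.23 / 382.23 * 100 = 92.94%

92.94%


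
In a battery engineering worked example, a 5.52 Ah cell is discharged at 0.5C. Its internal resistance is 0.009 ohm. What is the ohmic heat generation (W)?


Step 1: I = C_rate * capacity = 0.5 * 5.52 = 2.76 A
Step 2: Q = I^2 * R = 2.76^2 * 0.009 = 7.6176 * 0.009 = 0.06856 W

0.06856 W


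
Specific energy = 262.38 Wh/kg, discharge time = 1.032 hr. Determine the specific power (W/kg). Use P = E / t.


P_specific = E / t = 262.38 / 1.032 = 254.2 W/kg

254.2 W/kg


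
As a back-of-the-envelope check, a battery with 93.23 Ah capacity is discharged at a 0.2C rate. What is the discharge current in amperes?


At 0.2C: I = 0.2 * 93.23 Ah = 18.646 A

18.646 A


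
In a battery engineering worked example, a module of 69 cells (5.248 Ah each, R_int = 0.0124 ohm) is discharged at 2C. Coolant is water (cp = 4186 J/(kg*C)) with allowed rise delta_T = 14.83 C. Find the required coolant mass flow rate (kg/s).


Step 1: I = 2 * 5.248 = 10.496 A
Step 2: Q_cell = I^2 * R = 10.496^2 * 0.0124 = 1.3661 W
Step 3: Q_total = 69 * 1.3661 = 94.261 W
Step 4: m_dot = Q_total / (cp * dT) = 94.261 / (4186 * 14.83) = 0.001518 kg/s

0.001518 kg/s


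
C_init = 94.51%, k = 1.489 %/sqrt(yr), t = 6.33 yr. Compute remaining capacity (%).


Step 1: sqrt(6.33 yr) = 2.5159
Step 2: drop = 1.489 * 2.5159 = 3.7462
Step 3: C_final = 94.51 - 3.7462 = 90.76%

90.76%


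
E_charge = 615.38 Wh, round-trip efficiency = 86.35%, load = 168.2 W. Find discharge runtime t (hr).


Step 1: E_discharge = eta/100 * E_charge = 86.35/100 * 615.38 = 531.38 Wh
Step 2: t = E_discharge / P = 531.38 / 168.2 = 3.159 hr

3.159 hr


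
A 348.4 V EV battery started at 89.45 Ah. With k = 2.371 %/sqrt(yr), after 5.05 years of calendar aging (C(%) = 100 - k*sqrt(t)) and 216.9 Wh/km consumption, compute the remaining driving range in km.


Step 1: capacity retention = 100 - 2.371 * sqrt(5.05) = 100 - 2.371 * 2.2472 = 94.672%
Step 2: C_now = 89.45 * 94.672/100 = 84.684 Ah
Step 3: E_pack = V * C_now = 348.4 * 84.684 = 29504 Wh
Step 4: range = E_pack / consumption = 29504 / 216.9 = 136.0 km

136.0 km


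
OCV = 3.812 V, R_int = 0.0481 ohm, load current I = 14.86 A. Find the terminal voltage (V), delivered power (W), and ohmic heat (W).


Step 1: V_terminal = OCV - I*R = 3.812 - 14.86 * 0.0481 = 3.0972 V
Step 2: P_out = V_terminal * I = 3.0972 * 14.86 = 46.02 W
Step 3: Q = I^2 * R = 14.86^2 * 0.0481 = 10.62 W

V=3.0972 V, P=46.02 W, Q=10.62 W


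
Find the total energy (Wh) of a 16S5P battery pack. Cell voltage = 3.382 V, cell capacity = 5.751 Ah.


V_pack = 16 * 3.382 = 54.112 V
C_pack = 5 * 5.751 = 28.755 Ah
E = V_pack * C_pack = 54.112 * 28.755 = 1556 Wh

1556 Wh


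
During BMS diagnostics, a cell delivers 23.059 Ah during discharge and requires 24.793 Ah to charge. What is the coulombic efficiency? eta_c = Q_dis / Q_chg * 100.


eta_c = Q_dis / Q_chg * 100 = 23.059 / 24.793 * 100 = 93.01%

93.01%


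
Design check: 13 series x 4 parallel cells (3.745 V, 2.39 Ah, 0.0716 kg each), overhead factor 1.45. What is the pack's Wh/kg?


Step 1: V_pack = 13 * 3.745 = 48.685 V
Step 2: C_pack = 4 * 2.39 = 9.56 Ah
Step 3: E_pack = V_pack * C_pack = 48.685 * 9.56 = 465.43 Wh
Step 4: m_pack = 13 * 4 * 0.0716 * 1.45 = 5.3986 kg
Step 5: ED = E_pack / m_pack = 465.43 / 5.3986 = 86.21 Wh/kg

86.21 Wh/kg


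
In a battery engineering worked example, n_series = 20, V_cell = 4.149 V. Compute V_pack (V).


Series voltages add: 20 * 4.149 V = 82.98 V

82.98 V


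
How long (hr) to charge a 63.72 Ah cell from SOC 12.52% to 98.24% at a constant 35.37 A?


delta_Ah = 63.72 * (98.24 - 12.52) / 100 = 54.621 Ah
t = delta_Ah / I = 54.621 / 35.37 = 1.544 hr

1.544 hr


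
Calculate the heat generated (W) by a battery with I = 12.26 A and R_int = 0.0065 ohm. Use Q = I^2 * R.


I^2 = 150.31
Q = 150.31 * 0.0065 = 0.9770 W

0.9770 W


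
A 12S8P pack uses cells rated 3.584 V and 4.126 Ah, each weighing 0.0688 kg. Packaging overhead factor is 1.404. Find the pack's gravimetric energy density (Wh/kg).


Step 1: V_pack = 12 * 3.584 = 43.008 V
Step 2: C_pack = 8 * 4.126 = 33.008 Ah
Step 3: E_pack = V_pack * C_pack = 43.008 * 33.008 = 1419.6 Wh
Step 4: m_pack = 12 * 8 * 0.0688 * 1.404 = 9.2731 kg
Step 5: ED = E_pack / m_pack = 1419.6 / 9.2731 = 153.1 Wh/kg

153.1 Wh/kg


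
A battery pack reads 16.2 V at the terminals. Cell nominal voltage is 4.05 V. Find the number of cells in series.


n = V_pack / V_cell = 16.2 / 4.05 = 4

4


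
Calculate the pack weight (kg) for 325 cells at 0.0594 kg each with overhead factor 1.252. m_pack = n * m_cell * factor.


Cell mass sum = 325 * 0.0594 = 19.305 kg
With overhead 1.252: m_pack = 19.305 * 1.252 = 24.17 kg

24.17 kg


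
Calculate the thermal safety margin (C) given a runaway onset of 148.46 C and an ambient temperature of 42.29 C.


margin = T_onset - T_ambient = 148.46 - 42.29 = 106.17 C

106.17 C


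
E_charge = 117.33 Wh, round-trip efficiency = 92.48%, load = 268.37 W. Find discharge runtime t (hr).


Step 1: E_discharge = eta/100 * E_charge = 92.48/100 * 117.33 = 108.51 Wh
Step 2: t = E_discharge / P = 108.51 / 268.37 = 0.4043 hr

0.4043 hr


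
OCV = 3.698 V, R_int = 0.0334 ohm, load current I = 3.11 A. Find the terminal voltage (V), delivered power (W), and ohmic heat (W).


Step 1: V_terminal = OCV - I*R = 3.698 - 3.11 * 0.0334 = 3.5941 V
Step 2: P_out = V_terminal * I = 3.5941 * 3.11 = 11.18 W
Step 3: Q = I^2 * R = 3.11^2 * 0.0334 = 0.3230 W

V=3.5941 V, P=11.18 W, Q=0.3230 W


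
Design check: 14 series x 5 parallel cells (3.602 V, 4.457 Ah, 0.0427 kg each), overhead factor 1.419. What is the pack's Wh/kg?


Step 1: V_pack = 14 * 3.602 = 50.428 V
Step 2: C_pack = 5 * 4.457 = 22.285 Ah
Step 3: E_pack = V_pack * C_pack = 50.428 * 22.285 = 1123.8 Wh
Step 4: m_pack = 14 * 5 * 0.0427 * 1.419 = 4.2414 kg
Step 5: ED = E_pack / m_pack = 1123.8 / 4.2414 = 265.0 Wh/kg

265.0 Wh/kg


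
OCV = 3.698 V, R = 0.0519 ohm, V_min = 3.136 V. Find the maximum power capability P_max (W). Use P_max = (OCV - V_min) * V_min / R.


dV = OCV - V_min = 0.562 V (so I_max = dV / R)
P_max = dV * V_min / R = 0.562 * 3.136 / 0.0519 = 33.96 W

33.96 W


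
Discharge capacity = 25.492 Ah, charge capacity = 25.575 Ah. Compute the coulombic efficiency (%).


Coulombic efficiency = 25.492/25.575 * 100% = 99.68%

99.68%


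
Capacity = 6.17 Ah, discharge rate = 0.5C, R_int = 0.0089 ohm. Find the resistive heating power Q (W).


Step 1: I = C_rate * capacity = 0.5 * 6.17 = 3.085 A
Step 2: Q = I^2 * R = 3.085^2 * 0.0089 = 9.5172 * 0.0089 = 0.08470 W

0.08470 W


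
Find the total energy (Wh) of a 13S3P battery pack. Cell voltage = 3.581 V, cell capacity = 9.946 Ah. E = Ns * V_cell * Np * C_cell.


V_pack = 13 * 3.581 = 46.553 V
C_pack = 3 * 9.946 = 29.838 Ah
E = V_pack * C_pack = 46.553 * 29.838 = 1389 Wh

1389 Wh


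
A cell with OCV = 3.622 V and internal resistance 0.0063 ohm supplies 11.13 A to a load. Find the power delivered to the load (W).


Step 1: V_terminal = OCV - I*R = 3.622 - 11.13 * 0.0063 = 3.5519 V
Step 2: P_out = V_terminal * I = 3.5519 * 11.13 = 39.53 W

39.53 W


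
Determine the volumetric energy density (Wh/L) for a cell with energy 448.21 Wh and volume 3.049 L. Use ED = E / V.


ED = E / V = 448.21 / 3.049 = 147.0 Wh/L

147.0 Wh/L


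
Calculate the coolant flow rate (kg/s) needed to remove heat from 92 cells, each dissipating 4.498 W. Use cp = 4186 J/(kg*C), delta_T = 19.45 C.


Q_total = 92 * 4.498 = 413.82 W
m_dot = Q_total / (cp * dT) = 413.82 / (4186 * 19.45) = 0.005083 kg/s

0.005083 kg/s


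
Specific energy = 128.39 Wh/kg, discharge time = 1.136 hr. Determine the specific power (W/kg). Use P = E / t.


P_specific = E / t = 128.39 / 1.136 = 113.0 W/kg

113.0 W/kg


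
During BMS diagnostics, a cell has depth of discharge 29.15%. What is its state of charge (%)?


SOC = 100 - DOD = 100 - 29.15 = 70.85%

70.85%


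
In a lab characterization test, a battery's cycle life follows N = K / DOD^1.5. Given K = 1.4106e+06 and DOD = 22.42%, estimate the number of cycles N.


DOD^1.5 = 106.16
N = K / DOD^1.5 = 1.4106e+06 / 106.16 = 13290

13290 cycles


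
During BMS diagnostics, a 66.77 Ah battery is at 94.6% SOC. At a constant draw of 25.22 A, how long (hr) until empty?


Step 1: remaining = SOC/100 * C_total = 94.6/100 * 66.77 = 63.164 Ah
Step 2: t = remaining / I = 63.164 / 25.22 = 2.505 hr

2.505 hr


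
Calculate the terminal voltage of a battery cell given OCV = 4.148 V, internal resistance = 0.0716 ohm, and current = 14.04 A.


IR drop = 14.04 * 0.0716 = 1.0053 V
V = 4.148 - 1.0053 = 3.143 V

3.143 V


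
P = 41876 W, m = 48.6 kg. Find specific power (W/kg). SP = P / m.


SP = P / m = 41876 / 48.6 = 861.6 W/kg

861.6 W/kg


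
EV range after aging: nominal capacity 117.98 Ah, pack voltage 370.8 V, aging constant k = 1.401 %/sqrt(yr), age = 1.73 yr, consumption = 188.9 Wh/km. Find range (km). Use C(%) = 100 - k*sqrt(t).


Step 1: capacity retention = 100 - 1.401 * sqrt(1.73) = 100 - 1.401 * 1.3153 = 98.157%
Step 2: C_now = 117.98 * 98.157/100 = 115.81 Ah
Step 3: E_pack = V * C_now = 370.8 * 115.81 = 42942 Wh
Step 4: range = E_pack / consumption = 42942 / 188.9 = 227.3 km

227.3 km


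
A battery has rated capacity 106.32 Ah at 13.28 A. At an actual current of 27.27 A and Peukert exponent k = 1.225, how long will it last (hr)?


Step 1: t_rated = C / I_rated = 106.32 / 13.28 = 8.006 hr
Step 2: ratio = 13.28 / 27.27 = 0.48698
Step 3: ratio^k = 0.48698^1.225 = 0.41419
Step 4: t = t_rated * ratio^k = 8.006 * 0.41419 = 3.316 hr

3.316 hr


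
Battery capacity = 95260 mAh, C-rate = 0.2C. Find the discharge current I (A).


Convert: capacity = 95260 mAh = 95.26 Ah
I = C_rate * capacity = 0.2 * 95.26 = 19.052 A

19.052 A


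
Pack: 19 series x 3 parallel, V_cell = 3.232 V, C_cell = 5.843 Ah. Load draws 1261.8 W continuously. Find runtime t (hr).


Step 1: E_pack = Ns * V_cell * Np * C_cell = 19 * 3.232 * 3 * 5.843 = 1076.4 Wh
Step 2: t = E_pack / P = 1076.4 / 1261.8 = 0.8531 hr

0.8531 hr


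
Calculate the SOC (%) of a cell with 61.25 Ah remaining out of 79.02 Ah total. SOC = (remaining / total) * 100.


SOC% = 61.25 / 79.02 * 100 = 77.51%

77.51%


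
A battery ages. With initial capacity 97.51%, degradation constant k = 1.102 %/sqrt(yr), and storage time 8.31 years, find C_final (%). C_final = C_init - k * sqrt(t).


sqrt(t) = sqrt(8.31) = 2.8827
C_final = 97.51 - 1.102 * 2.8827 = 94.33%

94.33%


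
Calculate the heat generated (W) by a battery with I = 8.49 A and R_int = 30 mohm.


Convert: R = 30 mohm = 0.03 ohm
I^2 = 72.08
Q = 72.08 * 0.03 = 2.162 W

2.162 W


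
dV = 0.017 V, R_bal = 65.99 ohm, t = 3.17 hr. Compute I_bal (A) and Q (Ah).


First, Ohm's law: I_bal = 0.017 V / 65.99 ohm = 2.5761e-04 A
Then Q = I * t = 2.5761e-04 A * 3.17 hr = 8.166e-04 Ah

I=2.5761e-04 A, Q=8.166e-04 Ah


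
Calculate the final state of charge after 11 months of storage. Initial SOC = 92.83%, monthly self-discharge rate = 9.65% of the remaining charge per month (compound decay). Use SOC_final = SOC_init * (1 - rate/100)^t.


decay = (1 - 9.65/100)^11 = 0.3275
SOC_final = 92.83 * 0.3275 = 30.40%

30.40%


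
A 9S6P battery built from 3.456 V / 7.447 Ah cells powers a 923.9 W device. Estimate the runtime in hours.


Step 1: E_pack = Ns * V_cell * Np * C_cell = 9 * 3.456 * 6 * 7.447 = 1389.8 Wh
Step 2: t = E_pack / P = 1389.8 / 923.9 = 1.504 hr

1.504 hr


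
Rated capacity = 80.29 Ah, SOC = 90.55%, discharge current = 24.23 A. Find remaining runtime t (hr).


Step 1: remaining = SOC/100 * C_total = 90.55/100 * 80.29 = 72.703 Ah
Step 2: t = remaining / I = 72.703 / 24.23 = 3.001 hr

3.001 hr


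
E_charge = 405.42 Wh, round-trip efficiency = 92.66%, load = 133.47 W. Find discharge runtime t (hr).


Step 1: E_discharge = eta/100 * E_charge = 92.66/100 * 405.42 = 375.66 Wh
Step 2: t = E_discharge / P = 375.66 / 133.47 = 2.815 hr

2.815 hr


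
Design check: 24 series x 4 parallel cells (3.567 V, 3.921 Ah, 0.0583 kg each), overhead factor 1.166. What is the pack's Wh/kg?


Step 1: V_pack = 24 * 3.567 = 85.608 V
Step 2: C_pack = 4 * 3.921 = 15.684 Ah
Step 3: E_pack = V_pack * C_pack = 85.608 * 15.684 = 1342.7 Wh
Step 4: m_pack = 24 * 4 * 0.0583 * 1.166 = 6.5259 kg
Step 5: ED = E_pack / m_pack = 1342.7 / 6.5259 = 205.7 Wh/kg

205.7 Wh/kg


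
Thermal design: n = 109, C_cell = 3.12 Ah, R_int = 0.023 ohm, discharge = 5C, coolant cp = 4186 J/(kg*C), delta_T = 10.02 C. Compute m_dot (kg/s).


Step 1: I = 5 * 3.12 = 15.6 A
Step 2: Q_cell = I^2 * R = 15.6^2 * 0.023 = 5.5973 W
Step 3: Q_total = 109 * 5.5973 = 610.11 W
Step 4: m_dot = Q_total / (cp * dT) = 610.11 / (4186 * 10.02) = 0.01455 kg/s

0.01455 kg/s


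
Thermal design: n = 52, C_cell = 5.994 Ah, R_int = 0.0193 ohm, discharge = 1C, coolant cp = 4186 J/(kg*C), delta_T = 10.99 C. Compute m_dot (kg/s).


Step 1: I = 1 * 5.994 = 5.994 A
Step 2: Q_cell = I^2 * R = 5.994^2 * 0.0193 = 0.69341 W
Step 3: Q_total = 52 * 0.69341 = 36.057 W
Step 4: m_dot = Q_total / (cp * dT) = 36.057 / (4186 * 10.99) = 7.838e-04 kg/s

7.838e-04 kg/s


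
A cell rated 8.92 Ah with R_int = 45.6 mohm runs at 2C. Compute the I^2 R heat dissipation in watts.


Convert: R = 45.6 mohm = 0.0456 ohm
Step 1: I = C_rate * capacity = 2 * 8.92 = 17.84 A
Step 2: Q = I^2 * R = 17.84^2 * 0.0456 = 318.27 * 0.0456 = 14.51 W

14.51 W


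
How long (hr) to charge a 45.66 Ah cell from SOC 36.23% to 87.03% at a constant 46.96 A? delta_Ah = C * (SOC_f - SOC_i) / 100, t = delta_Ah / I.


delta_Ah = 45.66 * (87.03 - 36.23) / 100 = 23.195 Ah
t = delta_Ah / I = 23.195 / 46.96 = 0.4939 hr

0.4939 hr


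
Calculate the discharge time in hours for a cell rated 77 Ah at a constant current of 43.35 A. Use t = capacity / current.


t = capacity / current = 77 / 43.35 = 1.776 hr

1.776 hr


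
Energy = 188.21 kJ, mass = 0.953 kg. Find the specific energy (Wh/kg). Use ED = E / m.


Convert: E = 188.21 kJ = 52.281 Wh
ED = E / m = 52.281 / 0.953 = 54.86 Wh/kg

54.86 Wh/kg


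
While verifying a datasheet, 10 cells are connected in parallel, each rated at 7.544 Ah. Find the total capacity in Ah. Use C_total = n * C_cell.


C_total = 10 * 7.544 = 75.44 Ah

75.44 Ah


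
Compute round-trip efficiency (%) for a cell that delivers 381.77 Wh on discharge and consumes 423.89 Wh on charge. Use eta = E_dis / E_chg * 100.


eta_e = E_dis / E_chg * 100 = 381.77 / 423.89 * 100 = 90.06%

90.06%


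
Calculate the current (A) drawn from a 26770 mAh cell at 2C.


Convert: capacity = 26770 mAh = 26.77 Ah
I = C_rate * capacity = 2 * 26.77 = 53.54 A

53.54 A


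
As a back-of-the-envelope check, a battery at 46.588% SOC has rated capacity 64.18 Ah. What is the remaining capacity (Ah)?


remaining = SOC / 100 * total = 46.588 / 100 * 64.18 = 29.90 Ah

29.90 Ah


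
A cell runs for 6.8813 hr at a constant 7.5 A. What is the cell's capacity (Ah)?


C = I * t = 7.5 * 6.8813 = 51.61 Ah

51.61 Ah


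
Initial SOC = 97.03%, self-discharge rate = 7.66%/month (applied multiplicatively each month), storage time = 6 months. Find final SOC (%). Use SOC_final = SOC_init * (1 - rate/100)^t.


Monthly retention factor = 1 - 7.66/100 = 0.9234
Over 6 months: factor^6 = 0.61993
SOC_final = 97.03 * 0.61993 = 60.15%

60.15%


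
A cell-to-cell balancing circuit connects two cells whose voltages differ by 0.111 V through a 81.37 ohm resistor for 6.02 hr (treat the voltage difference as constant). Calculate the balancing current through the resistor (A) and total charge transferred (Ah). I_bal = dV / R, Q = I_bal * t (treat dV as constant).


First, Ohm's law: I_bal = 0.111 V / 81.37 ohm = 0.0013641 A
Then Q = I * t = 0.0013641 A * 6.02 hr = 0.008212 Ah

I=0.0013641 A, Q=0.008212 Ah


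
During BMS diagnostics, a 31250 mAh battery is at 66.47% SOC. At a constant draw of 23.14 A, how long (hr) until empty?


Convert: C_total = 31250 mAh = 31.25 Ah
Step 1: remaining = SOC/100 * C_total = 66.47/100 * 31.25 = 20.772 Ah
Step 2: t = remaining / I = 20.772 / 23.14 = 0.8977 hr

0.8977 hr


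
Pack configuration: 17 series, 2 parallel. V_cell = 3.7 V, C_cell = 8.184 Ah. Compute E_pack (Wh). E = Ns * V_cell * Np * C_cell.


V_pack = 17 * 3.7 = 62.9 V
C_pack = 2 * 8.184 = 16.368 Ah
E = V_pack * C_pack = 62.9 * 16.368 = 1030 Wh

1030 Wh


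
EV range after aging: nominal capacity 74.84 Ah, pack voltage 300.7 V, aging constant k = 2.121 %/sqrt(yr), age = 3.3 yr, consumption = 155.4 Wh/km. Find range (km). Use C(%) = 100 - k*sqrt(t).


Step 1: capacity retention = 100 - 2.121 * sqrt(3.3) = 100 - 2.121 * 1.8166 = 96.147%
Step 2: C_now = 74.84 * 96.147/100 = 71.956 Ah
Step 3: E_pack = V * C_now = 300.7 * 71.956 = 21637 Wh
Step 4: range = E_pack / consumption = 21637 / 155.4 = 139.2 km

139.2 km


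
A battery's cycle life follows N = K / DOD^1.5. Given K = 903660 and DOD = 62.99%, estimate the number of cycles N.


Step 1: DOD^1.5 = 62.99^1.5 = 499.93
Step 2: N = 903660 / 499.93 = 1808 cycles

1808 cycles


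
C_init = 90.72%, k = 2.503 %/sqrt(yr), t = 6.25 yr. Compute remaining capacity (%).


Step 1: sqrt(6.25 yr) = 2.5
Step 2: drop = 2.503 * 2.5 = 6.2575
Step 3: C_final = 90.72 - 6.2575 = 84.46%

84.46%


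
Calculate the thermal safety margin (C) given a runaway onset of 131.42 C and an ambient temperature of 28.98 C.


margin = T_onset - T_ambient = 131.42 - 28.98 = 102.44 C

102.44 C


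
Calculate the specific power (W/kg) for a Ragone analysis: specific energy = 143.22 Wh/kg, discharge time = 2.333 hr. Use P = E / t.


Specific power = 143.22 Wh/kg / 2.333 hr = 61.39 W/kg

61.39 W/kg


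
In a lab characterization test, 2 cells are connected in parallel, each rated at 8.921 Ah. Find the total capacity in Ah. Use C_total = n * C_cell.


C_total = 2 * 8.921 = 17.842 Ah

17.842 Ah


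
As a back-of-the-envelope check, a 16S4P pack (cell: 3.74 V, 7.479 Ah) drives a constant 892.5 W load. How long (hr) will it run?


Step 1: E_pack = Ns * V_cell * Np * C_cell = 16 * 3.74 * 4 * 7.479 = 1790.2 Wh
Step 2: t = E_pack / P = 1790.2 / 892.5 = 2.006 hr

2.006 hr


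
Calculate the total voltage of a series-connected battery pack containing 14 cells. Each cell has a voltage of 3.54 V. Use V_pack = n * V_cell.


Series voltages add: 14 * 3.54 V = 49.56 V

49.56 V


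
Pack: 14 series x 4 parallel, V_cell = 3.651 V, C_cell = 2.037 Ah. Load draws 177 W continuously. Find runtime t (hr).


Step 1: E_pack = Ns * V_cell * Np * C_cell = 14 * 3.651 * 4 * 2.037 = 416.48 Wh
Step 2: t = E_pack / P = 416.48 / 177 = 2.353 hr

2.353 hr


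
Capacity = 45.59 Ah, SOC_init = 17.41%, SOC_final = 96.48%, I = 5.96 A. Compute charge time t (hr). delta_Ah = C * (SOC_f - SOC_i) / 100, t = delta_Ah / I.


delta_Ah = 45.59 * (96.48 - 17.41) / 100 = 36.048 Ah
t = delta_Ah / I = 36.048 / 5.96 = 6.048 hr

6.048 hr


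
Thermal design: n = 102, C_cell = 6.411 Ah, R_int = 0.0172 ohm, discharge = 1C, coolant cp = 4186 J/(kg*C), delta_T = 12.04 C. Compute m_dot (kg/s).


Step 1: I = 1 * 6.411 = 6.411 A
Step 2: Q_cell = I^2 * R = 6.411^2 * 0.0172 = 0.70694 W
Step 3: Q_total = 102 * 0.70694 = 72.108 W
Step 4: m_dot = Q_total / (cp * dT) = 72.108 / (4186 * 12.04) = 0.001431 kg/s

0.001431 kg/s


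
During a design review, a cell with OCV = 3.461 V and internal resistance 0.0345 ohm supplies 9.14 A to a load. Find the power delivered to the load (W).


Step 1: V_terminal = OCV - I*R = 3.461 - 9.14 * 0.0345 = 3.1457 V
Step 2: P_out = V_terminal * I = 3.1457 * 9.14 = 28.75 W

28.75 W


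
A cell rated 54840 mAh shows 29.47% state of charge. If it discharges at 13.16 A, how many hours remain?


Convert: C_total = 54840 mAh = 54.84 Ah
Step 1: remaining = SOC/100 * C_total = 29.47/100 * 54.84 = 16.161 Ah
Step 2: t = remaining / I = 16.161 / 13.16 = 1.228 hr

1.228 hr


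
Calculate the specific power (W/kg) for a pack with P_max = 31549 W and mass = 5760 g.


Convert: m = 5760 g = 5.76 kg
Specific power = 31549 W / 5.76 kg = 5477 W/kg

5477 W/kg


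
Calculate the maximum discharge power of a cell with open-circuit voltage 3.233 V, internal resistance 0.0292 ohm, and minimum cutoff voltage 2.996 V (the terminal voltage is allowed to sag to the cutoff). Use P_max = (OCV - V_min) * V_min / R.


dV = OCV - V_min = 0.237 V (so I_max = dV / R)
P_max = dV * V_min / R = 0.237 * 2.996 / 0.0292 = 24.32 W

24.32 W


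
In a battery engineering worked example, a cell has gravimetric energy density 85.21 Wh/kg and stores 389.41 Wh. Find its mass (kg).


m = E / ED = 389.41 / 85.21 = 4.570 kg

4.570 kg


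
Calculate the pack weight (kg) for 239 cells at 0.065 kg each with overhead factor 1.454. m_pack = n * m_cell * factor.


Cell mass sum = 239 * 0.065 = 15.535 kg
With overhead 1.454: m_pack = 15.535 * 1.454 = 22.59 kg

22.59 kg


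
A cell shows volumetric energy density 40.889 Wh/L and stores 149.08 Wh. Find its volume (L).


V = E / ED = 149.08 / 40.889 = 3.646 L

3.646 L


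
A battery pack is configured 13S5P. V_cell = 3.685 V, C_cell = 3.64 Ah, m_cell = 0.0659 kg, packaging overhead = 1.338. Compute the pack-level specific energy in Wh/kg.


Step 1: V_pack = 13 * 3.685 = 47.905 V
Step 2: C_pack = 5 * 3.64 = 18.2 Ah
Step 3: E_pack = V_pack * C_pack = 47.905 * 18.2 = 871.87 Wh
Step 4: m_pack = 13 * 5 * 0.0659 * 1.338 = 5.7313 kg
Step 5: ED = E_pack / m_pack = 871.87 / 5.7313 = 152.1 Wh/kg

152.1 Wh/kg


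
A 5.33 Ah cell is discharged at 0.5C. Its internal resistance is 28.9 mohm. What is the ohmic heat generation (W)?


Convert: R = 28.9 mohm = 0.0289 ohm
Step 1: I = C_rate * capacity = 0.5 * 5.33 = 2.665 A
Step 2: Q = I^2 * R = 2.665^2 * 0.0289 = 7.1022 * 0.0289 = 0.2053 W

0.2053 W


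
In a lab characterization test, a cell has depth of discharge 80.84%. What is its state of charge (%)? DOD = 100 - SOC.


SOC = 100 - DOD = 100 - 80.84 = 19.16%

19.16%


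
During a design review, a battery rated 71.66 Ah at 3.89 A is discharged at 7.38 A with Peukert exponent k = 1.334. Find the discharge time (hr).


t_rated = C / I_rated = 71.66 / 3.89 = 18.422 hr
(I_rated/I)^k = (0.5271)^1.334 = 0.4256
t = t_rated * (I_rated/I)^k = 18.422 * 0.4256 = 7.840 hr

7.840 hr


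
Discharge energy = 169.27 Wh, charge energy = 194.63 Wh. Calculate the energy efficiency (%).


eta_e = E_dis / E_chg * 100 = 169.27 / 194.63 * 100 = 86.97%

86.97%


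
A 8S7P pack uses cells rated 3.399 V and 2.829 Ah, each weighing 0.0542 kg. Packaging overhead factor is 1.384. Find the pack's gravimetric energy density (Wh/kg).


Step 1: V_pack = 8 * 3.399 = 27.192 V
Step 2: C_pack = 7 * 2.829 = 19.803 Ah
Step 3: E_pack = V_pack * C_pack = 27.192 * 19.803 = 538.48 Wh
Step 4: m_pack = 8 * 7 * 0.0542 * 1.384 = 4.2007 kg
Step 5: ED = E_pack / m_pack = 538.48 / 4.2007 = 128.2 Wh/kg

128.2 Wh/kg


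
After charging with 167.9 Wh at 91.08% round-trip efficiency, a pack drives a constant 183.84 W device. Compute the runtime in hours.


Step 1: E_discharge = eta/100 * E_charge = 91.08/100 * 167.9 = 152.92 Wh
Step 2: t = E_discharge / P = 152.92 / 183.84 = 0.8318 hr

0.8318 hr


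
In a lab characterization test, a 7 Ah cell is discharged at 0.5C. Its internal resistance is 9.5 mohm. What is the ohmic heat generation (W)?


Convert: R = 9.5 mohm = 0.0095 ohm
Step 1: I = C_rate * capacity = 0.5 * 7 = 3.5 A
Step 2: Q = I^2 * R = 3.5^2 * 0.0095 = 12.25 * 0.0095 = 0.1164 W

0.1164 W


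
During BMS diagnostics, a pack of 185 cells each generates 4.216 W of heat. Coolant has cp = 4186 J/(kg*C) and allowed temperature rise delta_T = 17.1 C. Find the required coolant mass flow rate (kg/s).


Step 1: Total heat Q = 185 * 4.216 W = 779.96 W
Step 2: denom = cp * dT = 4186 * 17.1 = 71581
Step 3: m_dot = 779.96 / 71581 = 0.01090 kg/s

0.01090 kg/s


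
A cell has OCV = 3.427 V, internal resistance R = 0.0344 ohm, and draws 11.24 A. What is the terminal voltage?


IR drop = 11.24 * 0.0344 = 0.38666 V
V = 3.427 - 0.38666 = 3.040 V

3.040 V


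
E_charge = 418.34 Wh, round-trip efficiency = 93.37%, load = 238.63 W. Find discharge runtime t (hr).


Step 1: E_discharge = eta/100 * E_charge = 93.37/100 * 418.34 = 390.6 Wh
Step 2: t = E_discharge / P = 390.6 / 238.63 = 1.637 hr

1.637 hr


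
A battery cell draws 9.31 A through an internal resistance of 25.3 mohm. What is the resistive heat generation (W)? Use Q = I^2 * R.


Convert: R = 25.3 mohm = 0.0253 ohm
I^2 = 86.676
Q = 86.676 * 0.0253 = 2.193 W

2.193 W


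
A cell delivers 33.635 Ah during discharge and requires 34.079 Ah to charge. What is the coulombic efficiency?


eta_c = Q_dis / Q_chg * 100 = 33.635 / 34.079 * 100 = 98.70%

98.70%


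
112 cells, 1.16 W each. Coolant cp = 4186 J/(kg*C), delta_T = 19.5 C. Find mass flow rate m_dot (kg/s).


Q_total = 112 * 1.16 = 129.92 W
m_dot = Q_total / (cp * dT) = 129.92 / (4186 * 19.5) = 0.001592 kg/s

0.001592 kg/s


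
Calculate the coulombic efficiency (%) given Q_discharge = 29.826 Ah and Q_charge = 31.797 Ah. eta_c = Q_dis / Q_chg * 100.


Coulombic efficiency = 29.826/31.797 * 100% = 93.80%

93.80%


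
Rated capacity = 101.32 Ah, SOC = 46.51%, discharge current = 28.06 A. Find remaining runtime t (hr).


Step 1: remaining = SOC/100 * C_total = 46.51/100 * 101.32 = 47.124 Ah
Step 2: t = remaining / I = 47.124 / 28.06 = 1.679 hr

1.679 hr


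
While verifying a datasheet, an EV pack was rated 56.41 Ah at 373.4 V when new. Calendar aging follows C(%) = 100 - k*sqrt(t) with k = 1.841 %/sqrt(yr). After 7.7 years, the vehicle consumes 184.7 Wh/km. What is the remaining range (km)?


Step 1: capacity retention = 100 - 1.841 * sqrt(7.7) = 100 - 1.841 * 2.7749 = 94.891%
Step 2: C_now = 56.41 * 94.891/100 = 53.528 Ah
Step 3: E_pack = V * C_now = 373.4 * 53.528 = 19987 Wh
Step 4: range = E_pack / consumption = 19987 / 184.7 = 108.2 km

108.2 km


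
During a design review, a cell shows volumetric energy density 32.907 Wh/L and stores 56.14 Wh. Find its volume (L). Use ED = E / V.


V = E / ED = 56.14 / 32.907 = 1.706 L

1.706 L


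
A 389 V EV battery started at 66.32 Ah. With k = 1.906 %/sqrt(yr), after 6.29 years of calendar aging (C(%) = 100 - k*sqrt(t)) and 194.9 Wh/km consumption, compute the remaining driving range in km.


Step 1: capacity retention = 100 - 1.906 * sqrt(6.29) = 100 - 1.906 * 2.508 = 95.22%
Step 2: C_now = 66.32 * 95.22/100 = 63.15 Ah
Step 3: E_pack = V * C_now = 389 * 63.15 = 24565 Wh
Step 4: range = E_pack / consumption = 24565 / 194.9 = 126.0 km

126.0 km


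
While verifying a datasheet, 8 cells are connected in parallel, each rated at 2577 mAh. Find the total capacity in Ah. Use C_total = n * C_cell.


Convert: C_cell = 2577 mAh = 2.577 Ah
C_total = 8 * 2.577 = 20.616 Ah

20.616 Ah


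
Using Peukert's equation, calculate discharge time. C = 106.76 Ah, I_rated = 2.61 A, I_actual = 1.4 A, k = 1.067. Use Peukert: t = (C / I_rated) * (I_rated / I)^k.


t_rated = C / I_rated = 106.76 / 2.61 = 40.904 hr
(I_rated/I)^k = (1.8643)^1.067 = 1.9437
t = t_rated * (I_rated/I)^k = 40.904 * 1.9437 = 79.51 hr

79.51 hr


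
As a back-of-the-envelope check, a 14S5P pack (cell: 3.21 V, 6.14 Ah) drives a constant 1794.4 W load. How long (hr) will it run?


Step 1: E_pack = Ns * V_cell * Np * C_cell = 14 * 3.21 * 5 * 6.14 = 1379.7 Wh
Step 2: t = E_pack / P = 1379.7 / 1794.4 = 0.7689 hr

0.7689 hr


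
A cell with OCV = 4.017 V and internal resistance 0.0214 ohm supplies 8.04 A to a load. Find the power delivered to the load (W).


Step 1: V_terminal = OCV - I*R = 4.017 - 8.04 * 0.0214 = 3.8449 V
Step 2: P_out = V_terminal * I = 3.8449 * 8.04 = 30.91 W

30.91 W


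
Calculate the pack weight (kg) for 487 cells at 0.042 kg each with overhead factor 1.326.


m_pack = n * m_cell * overhead = 487 * 0.042 * 1.326 = 27.12 kg

27.12 kg


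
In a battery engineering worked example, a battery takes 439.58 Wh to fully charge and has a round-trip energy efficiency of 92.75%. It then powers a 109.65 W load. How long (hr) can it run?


Step 1: E_discharge = eta/100 * E_charge = 92.75/100 * 439.58 = 407.71 Wh
Step 2: t = E_discharge / P = 407.71 / 109.65 = 3.718 hr

3.718 hr


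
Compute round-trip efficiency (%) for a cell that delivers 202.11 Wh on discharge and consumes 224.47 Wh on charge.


eta_e = E_dis / E_chg * 100 = 202.11 / 224.47 * 100 = 90.04%

90.04%


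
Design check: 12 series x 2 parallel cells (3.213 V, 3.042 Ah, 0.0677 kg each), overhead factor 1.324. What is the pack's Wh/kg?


Step 1: V_pack = 12 * 3.213 = 38.556 V
Step 2: C_pack = 2 * 3.042 = 6.084 Ah
Step 3: E_pack = V_pack * C_pack = 38.556 * 6.084 = 234.57 Wh
Step 4: m_pack = 12 * 2 * 0.0677 * 1.324 = 2.1512 kg
Step 5: ED = E_pack / m_pack = 234.57 / 2.1512 = 109.0 Wh/kg

109.0 Wh/kg


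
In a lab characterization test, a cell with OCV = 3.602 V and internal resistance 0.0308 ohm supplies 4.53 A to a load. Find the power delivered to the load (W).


Step 1: V_terminal = OCV - I*R = 3.602 - 4.53 * 0.0308 = 3.4625 V
Step 2: P_out = V_terminal * I = 3.4625 * 4.53 = 15.69 W

15.69 W


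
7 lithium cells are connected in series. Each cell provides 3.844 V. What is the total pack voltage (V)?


V_pack = n * V_cell = 7 * 3.844 = 26.908 V

26.908 V


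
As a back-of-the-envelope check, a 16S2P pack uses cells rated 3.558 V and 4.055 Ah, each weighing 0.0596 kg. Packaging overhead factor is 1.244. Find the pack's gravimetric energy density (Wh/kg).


Step 1: V_pack = 16 * 3.558 = 56.928 V
Step 2: C_pack = 2 * 4.055 = 8.11 Ah
Step 3: E_pack = V_pack * C_pack = 56.928 * 8.11 = 461.69 Wh
Step 4: m_pack = 16 * 2 * 0.0596 * 1.244 = 2.3726 kg
Step 5: ED = E_pack / m_pack = 461.69 / 2.3726 = 194.6 Wh/kg

194.6 Wh/kg


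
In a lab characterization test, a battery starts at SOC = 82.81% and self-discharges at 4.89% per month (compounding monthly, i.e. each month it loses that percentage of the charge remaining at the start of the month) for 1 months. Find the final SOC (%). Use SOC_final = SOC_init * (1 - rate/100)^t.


decay = (1 - 4.89/100)^1 = 0.9511
SOC_final = 82.81 * 0.9511 = 78.76%

78.76%
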